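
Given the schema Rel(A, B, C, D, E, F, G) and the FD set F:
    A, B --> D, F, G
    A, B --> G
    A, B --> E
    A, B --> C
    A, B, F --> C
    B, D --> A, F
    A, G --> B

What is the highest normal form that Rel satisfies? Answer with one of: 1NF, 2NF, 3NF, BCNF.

BCNF

Candidate keys: {A, B}, {A, G}, {B, D}. Prime attributes: {A, B, D, G}.
The left-hand side of every FD is a superkey, so BCNF is satisfied.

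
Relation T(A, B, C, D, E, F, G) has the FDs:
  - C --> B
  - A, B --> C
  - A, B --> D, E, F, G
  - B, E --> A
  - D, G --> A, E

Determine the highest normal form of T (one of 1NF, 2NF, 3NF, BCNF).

Candidate keys: {A, B}, {A, C}, {B, D, G}, {B, E}, {C, D, G}, {C, E}. Prime attributes: {A, B, C, D, E, G}.
For C --> B we have {C}⁺ = {B, C}; {C} is not a superkey, so BCNF fails.
But every attribute on its right side ({B}) is prime, and the same holds for every other non-superkey FD, so 3NF still holds.

3NF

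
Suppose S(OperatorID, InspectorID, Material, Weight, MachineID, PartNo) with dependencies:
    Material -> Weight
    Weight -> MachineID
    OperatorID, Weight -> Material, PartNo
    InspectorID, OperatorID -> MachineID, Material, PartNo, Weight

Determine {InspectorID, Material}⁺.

{InspectorID, MachineID, Material, Weight}

Start with {InspectorID, Material}.
Material -> Weight applies; add {Weight} → now {InspectorID, Material, Weight}.
Weight -> MachineID applies; add {MachineID} → now {InspectorID, MachineID, Material, Weight}.
No further FD applies.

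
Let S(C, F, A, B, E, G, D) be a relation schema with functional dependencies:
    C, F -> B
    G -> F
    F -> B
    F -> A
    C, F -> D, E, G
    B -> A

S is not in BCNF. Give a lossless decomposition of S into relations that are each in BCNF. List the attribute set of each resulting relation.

Candidate keys of the original relation: {C, F}, {C, G}.
{A, B, C, D, E, F, G}: {G} determines {A, B, F, G} here but is not a superkey — split on G -> A, B, F, giving {A, B, F, G} and {C, D, E, G}.
{A, B, F, G}: {F} determines {A, B, F} here but is not a superkey — split on F -> A, B, giving {A, B, F} and {F, G}.
{A, B, F}: {B} determines {A, B} here but is not a superkey — split on B -> A, giving {A, B} and {B, F}.
{A, B} is in BCNF.
{B, F} is in BCNF.
{F, G} is in BCNF.
{C, D, E, G} is in BCNF.

{A, B}; {B, F}; {C, D, E, G}; {F, G}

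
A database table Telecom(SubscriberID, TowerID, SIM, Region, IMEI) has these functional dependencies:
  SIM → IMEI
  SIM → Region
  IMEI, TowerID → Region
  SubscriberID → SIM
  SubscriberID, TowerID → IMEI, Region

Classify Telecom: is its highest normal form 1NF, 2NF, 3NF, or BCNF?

1NF

Candidate key: {SubscriberID, TowerID}. Prime attributes: {SubscriberID, TowerID}.
For SIM → IMEI we have {SIM}⁺ = {IMEI, Region, SIM}; {SIM} is not a superkey, so BCNF fails.
Because {IMEI} is non-prime and the left side of SIM → IMEI is not a superkey, the relation is not in 3NF.
The proper key subset {SubscriberID} of {SubscriberID, TowerID} determines non-prime {IMEI, Region, SIM}, so the relation is not even in 2NF.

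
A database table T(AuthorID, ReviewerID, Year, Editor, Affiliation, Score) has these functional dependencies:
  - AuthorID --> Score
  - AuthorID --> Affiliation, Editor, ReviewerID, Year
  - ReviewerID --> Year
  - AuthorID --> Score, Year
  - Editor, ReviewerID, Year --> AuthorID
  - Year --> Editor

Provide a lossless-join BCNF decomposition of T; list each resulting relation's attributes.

{Affiliation, AuthorID, ReviewerID, Score, Year}; {Editor, Year}

Candidate keys of the original relation: {AuthorID}, {ReviewerID}.
Within {Affiliation, AuthorID, Editor, ReviewerID, Score, Year}: {Year}⁺ ∩ {Affiliation, AuthorID, Editor, ReviewerID, Score, Year} = {Editor, Year}, not the whole set, so Year --> Editor violates BCNF; decompose into {Editor, Year} and {Affiliation, AuthorID, ReviewerID, Score, Year}.
{Editor, Year} has no BCNF violation.
{Affiliation, AuthorID, ReviewerID, Score, Year} has no BCNF violation.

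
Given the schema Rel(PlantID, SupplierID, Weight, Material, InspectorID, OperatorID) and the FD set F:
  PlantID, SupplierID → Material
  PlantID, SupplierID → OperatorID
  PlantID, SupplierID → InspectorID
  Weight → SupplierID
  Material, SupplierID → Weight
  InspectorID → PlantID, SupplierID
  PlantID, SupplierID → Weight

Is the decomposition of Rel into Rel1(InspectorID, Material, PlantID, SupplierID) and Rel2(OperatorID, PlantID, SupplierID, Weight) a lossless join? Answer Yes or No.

Yes

Rel1 ∩ Rel2 = {PlantID, SupplierID}; its closure under F is {InspectorID, Material, OperatorID, PlantID, SupplierID, Weight}.
This includes all of Rel1, so the common attributes are a superkey of Rel1 — the join is lossless.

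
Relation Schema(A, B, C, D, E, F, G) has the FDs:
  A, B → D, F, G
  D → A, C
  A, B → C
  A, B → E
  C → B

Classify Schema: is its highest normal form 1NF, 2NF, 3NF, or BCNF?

3NF

Candidate keys: {A, B}, {A, C}, {D}. Prime attributes: {A, B, C, D}.
For C → B we have {C}⁺ = {B, C}; {C} is not a superkey, so BCNF fails.
But every attribute on its right side ({B}) is prime, and the same holds for every other non-superkey FD, so 3NF still holds.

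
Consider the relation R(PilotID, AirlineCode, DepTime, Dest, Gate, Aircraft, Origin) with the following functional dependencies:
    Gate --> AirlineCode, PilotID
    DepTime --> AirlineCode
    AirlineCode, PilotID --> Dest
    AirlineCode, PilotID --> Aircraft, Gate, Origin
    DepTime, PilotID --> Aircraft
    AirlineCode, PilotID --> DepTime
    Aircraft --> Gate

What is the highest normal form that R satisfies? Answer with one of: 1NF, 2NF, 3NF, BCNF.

3NF

Candidate keys: {Aircraft}, {AirlineCode, PilotID}, {DepTime, PilotID}, {Gate}. Prime attributes: {Aircraft, AirlineCode, DepTime, Gate, PilotID}.
DepTime --> AirlineCode: {DepTime}⁺ = {AirlineCode, DepTime}, which is not all of the attributes, so the left side is not a superkey — BCNF is violated.
But every attribute on its right side ({AirlineCode}) is prime, and the same holds for every other non-superkey FD, so 3NF still holds.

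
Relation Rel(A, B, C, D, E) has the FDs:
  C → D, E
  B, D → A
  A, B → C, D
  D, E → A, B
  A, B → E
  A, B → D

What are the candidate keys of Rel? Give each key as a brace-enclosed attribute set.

{A, B}, {B, D}, {C}, {D, E}

{C} is a candidate key since {C}⁺ = {A, B, C, D, E} covers every attribute.
{A, B} is a candidate key since {A, B}⁺ = {A, B, C, D, E} covers every attribute.
{B, D} is a candidate key since {B, D}⁺ = {A, B, C, D, E} covers every attribute.
{D, E} is a candidate key since {D, E}⁺ = {A, B, C, D, E} covers every attribute.
These are minimal and exhaustive — every other superkey contains one of them.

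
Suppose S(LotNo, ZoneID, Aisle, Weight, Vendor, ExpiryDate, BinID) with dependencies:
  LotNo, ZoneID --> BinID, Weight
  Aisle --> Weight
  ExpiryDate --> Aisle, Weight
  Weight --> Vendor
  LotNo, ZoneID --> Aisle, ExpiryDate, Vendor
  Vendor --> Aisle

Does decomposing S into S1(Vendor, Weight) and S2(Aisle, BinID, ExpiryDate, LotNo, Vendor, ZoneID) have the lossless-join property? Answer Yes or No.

Yes

The shared attributes are {Vendor} and {Vendor}⁺ = {Aisle, Vendor, Weight}.
S1 is contained in that closure, so S1 ∩ S2 --> S1 holds and the join is lossless.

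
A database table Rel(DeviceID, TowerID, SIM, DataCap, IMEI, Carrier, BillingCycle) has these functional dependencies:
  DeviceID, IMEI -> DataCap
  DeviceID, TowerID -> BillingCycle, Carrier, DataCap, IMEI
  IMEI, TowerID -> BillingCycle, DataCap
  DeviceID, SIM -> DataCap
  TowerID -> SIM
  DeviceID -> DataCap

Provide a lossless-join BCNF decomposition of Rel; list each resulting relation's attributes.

{BillingCycle, IMEI, TowerID}; {Carrier, DeviceID, IMEI, TowerID}; {DataCap, DeviceID}; {SIM, TowerID}

Candidate key of the original relation: {DeviceID, TowerID}.
In {BillingCycle, Carrier, DataCap, DeviceID, IMEI, SIM, TowerID}, {DeviceID, IMEI} is not a superkey ({DeviceID, IMEI}⁺ restricted to this set is {DataCap, DeviceID, IMEI}), so split on DeviceID, IMEI -> DataCap into {DataCap, DeviceID, IMEI} and {BillingCycle, Carrier, DeviceID, IMEI, SIM, TowerID}.
In {DataCap, DeviceID, IMEI}, {DeviceID} is not a superkey ({DeviceID}⁺ restricted to this set is {DataCap, DeviceID}), so split on DeviceID -> DataCap into {DataCap, DeviceID} and {DeviceID, IMEI}.
{DataCap, DeviceID} has no BCNF violation.
{DeviceID, IMEI} has no BCNF violation.
In {BillingCycle, Carrier, DeviceID, IMEI, SIM, TowerID}, {IMEI, TowerID} is not a superkey ({IMEI, TowerID}⁺ restricted to this set is {BillingCycle, IMEI, SIM, TowerID}), so split on IMEI, TowerID -> BillingCycle, SIM into {BillingCycle, IMEI, SIM, TowerID} and {Carrier, DeviceID, IMEI, TowerID}.
In {BillingCycle, IMEI, SIM, TowerID}, {TowerID} is not a superkey ({TowerID}⁺ restricted to this set is {SIM, TowerID}), so split on TowerID -> SIM into {SIM, TowerID} and {BillingCycle, IMEI, TowerID}.
{SIM, TowerID} has no BCNF violation.
{BillingCycle, IMEI, TowerID} has no BCNF violation.
{Carrier, DeviceID, IMEI, TowerID} has no BCNF violation.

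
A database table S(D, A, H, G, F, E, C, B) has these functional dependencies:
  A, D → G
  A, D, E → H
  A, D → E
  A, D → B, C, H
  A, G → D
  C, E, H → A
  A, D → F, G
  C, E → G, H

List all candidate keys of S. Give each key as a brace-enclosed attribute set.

{A, D}, {A, G}, {C, E}

{A, D}⁺ = {A, B, C, D, E, F, G, H} — all of the relation — so {A, D} is a candidate key.
{A, G}⁺ = {A, B, C, D, E, F, G, H} — all of the relation — so {A, G} is a candidate key.
{C, E}⁺ = {A, B, C, D, E, F, G, H} — all of the relation — so {C, E} is a candidate key.
These are minimal and exhaustive — every other superkey contains one of them.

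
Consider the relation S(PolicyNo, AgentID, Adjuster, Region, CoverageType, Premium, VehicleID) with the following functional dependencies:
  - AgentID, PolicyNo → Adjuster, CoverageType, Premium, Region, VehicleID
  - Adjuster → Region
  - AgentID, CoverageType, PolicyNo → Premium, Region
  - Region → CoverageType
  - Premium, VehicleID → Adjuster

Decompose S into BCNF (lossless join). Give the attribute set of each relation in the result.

Candidate key of the original relation: {AgentID, PolicyNo}.
In {Adjuster, AgentID, CoverageType, PolicyNo, Premium, Region, VehicleID}, {Adjuster} is not a superkey ({Adjuster}⁺ restricted to this set is {Adjuster, CoverageType, Region}), so split on Adjuster → CoverageType, Region into {Adjuster, CoverageType, Region} and {Adjuster, AgentID, PolicyNo, Premium, VehicleID}.
In {Adjuster, CoverageType, Region}, {Region} is not a superkey ({Region}⁺ restricted to this set is {CoverageType, Region}), so split on Region → CoverageType into {CoverageType, Region} and {Adjuster, Region}.
{CoverageType, Region}: every determinant is a superkey — BCNF.
{Adjuster, Region}: every determinant is a superkey — BCNF.
In {Adjuster, AgentID, PolicyNo, Premium, VehicleID}, {Premium, VehicleID} is not a superkey ({Premium, VehicleID}⁺ restricted to this set is {Adjuster, Premium, VehicleID}), so split on Premium, VehicleID → Adjuster into {Adjuster, Premium, VehicleID} and {AgentID, PolicyNo, Premium, VehicleID}.
{Adjuster, Premium, VehicleID}: every determinant is a superkey — BCNF.
{AgentID, PolicyNo, Premium, VehicleID}: every determinant is a superkey — BCNF.

{Adjuster, Premium, VehicleID}; {Adjuster, Region}; {AgentID, PolicyNo, Premium, VehicleID}; {CoverageType, Region}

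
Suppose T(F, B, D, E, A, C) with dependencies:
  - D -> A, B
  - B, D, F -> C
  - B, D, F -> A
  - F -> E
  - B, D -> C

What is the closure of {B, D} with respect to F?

Start with {B, D}.
D -> A, B applies; add {A} → now {A, B, D}.
B, D -> C applies; add {C} → now {A, B, C, D}.
No further FD applies.

{A, B, C, D}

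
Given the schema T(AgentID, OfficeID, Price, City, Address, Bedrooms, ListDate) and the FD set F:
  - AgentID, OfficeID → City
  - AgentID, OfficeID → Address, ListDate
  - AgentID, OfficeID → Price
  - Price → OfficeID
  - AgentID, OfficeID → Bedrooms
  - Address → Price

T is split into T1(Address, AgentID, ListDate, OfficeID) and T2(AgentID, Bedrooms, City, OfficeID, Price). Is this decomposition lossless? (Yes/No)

Yes

The shared attributes are {AgentID, OfficeID} and {AgentID, OfficeID}⁺ = {Address, AgentID, Bedrooms, City, ListDate, OfficeID, Price}.
T1 is contained in that closure, so T1 ∩ T2 → T1 holds and the join is lossless.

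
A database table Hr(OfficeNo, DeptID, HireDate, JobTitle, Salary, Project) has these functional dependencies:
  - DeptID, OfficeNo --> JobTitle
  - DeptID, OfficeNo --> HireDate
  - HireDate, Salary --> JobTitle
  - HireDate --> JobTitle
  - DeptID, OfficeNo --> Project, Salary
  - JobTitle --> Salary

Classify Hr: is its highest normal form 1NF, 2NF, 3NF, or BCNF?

2NF

Candidate key: {DeptID, OfficeNo}. Prime attributes: {DeptID, OfficeNo}.
For HireDate, Salary --> JobTitle we have {HireDate, Salary}⁺ = {HireDate, JobTitle, Salary}; {HireDate, Salary} is not a superkey, so BCNF fails.
HireDate, Salary --> JobTitle has non-prime {JobTitle} on the right and a non-superkey on the left, so 3NF fails.
No non-prime attribute depends on a proper subset of any candidate key, so 2NF holds.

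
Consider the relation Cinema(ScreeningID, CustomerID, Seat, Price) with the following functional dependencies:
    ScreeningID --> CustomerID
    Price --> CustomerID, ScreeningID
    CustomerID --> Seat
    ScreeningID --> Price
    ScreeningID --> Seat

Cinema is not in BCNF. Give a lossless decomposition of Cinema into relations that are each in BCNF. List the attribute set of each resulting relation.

{CustomerID, Price, ScreeningID}; {CustomerID, Seat}

Candidate keys of the original relation: {Price}, {ScreeningID}.
Within {CustomerID, Price, ScreeningID, Seat}: {CustomerID}⁺ ∩ {CustomerID, Price, ScreeningID, Seat} = {CustomerID, Seat}, not the whole set, so CustomerID --> Seat violates BCNF; decompose into {CustomerID, Seat} and {CustomerID, Price, ScreeningID}.
{CustomerID, Seat} is in BCNF.
{CustomerID, Price, ScreeningID} is in BCNF.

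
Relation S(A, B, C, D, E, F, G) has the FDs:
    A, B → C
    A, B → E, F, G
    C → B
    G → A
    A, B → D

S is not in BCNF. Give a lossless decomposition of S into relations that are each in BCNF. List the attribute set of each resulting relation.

Candidate keys of the original relation: {A, B}, {A, C}, {B, G}, {C, G}.
In {A, B, C, D, E, F, G}, {C} is not a superkey ({C}⁺ restricted to this set is {B, C}), so split on C → B into {B, C} and {A, C, D, E, F, G}.
{B, C} is in BCNF.
In {A, C, D, E, F, G}, {G} is not a superkey ({G}⁺ restricted to this set is {A, G}), so split on G → A into {A, G} and {C, D, E, F, G}.
{A, G} is in BCNF.
{C, D, E, F, G} is in BCNF.

{A, G}; {B, C}; {C, D, E, F, G}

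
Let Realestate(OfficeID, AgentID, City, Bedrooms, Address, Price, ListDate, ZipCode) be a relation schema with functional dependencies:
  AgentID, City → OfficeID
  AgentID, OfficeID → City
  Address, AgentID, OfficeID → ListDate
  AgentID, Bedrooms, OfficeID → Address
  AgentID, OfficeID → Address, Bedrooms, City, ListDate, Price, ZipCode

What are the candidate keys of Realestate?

{AgentID} never appears on the right of any FD, so every key must include it.
{AgentID, City} is a candidate key since {AgentID, City}⁺ = {Address, AgentID, Bedrooms, City, ListDate, OfficeID, Price, ZipCode} covers every attribute.
{AgentID, OfficeID} is a candidate key since {AgentID, OfficeID}⁺ = {Address, AgentID, Bedrooms, City, ListDate, OfficeID, Price, ZipCode} covers every attribute.
No proper subset of any of these is a key, and no other minimal superkey exists.

{AgentID, City}, {AgentID, OfficeID}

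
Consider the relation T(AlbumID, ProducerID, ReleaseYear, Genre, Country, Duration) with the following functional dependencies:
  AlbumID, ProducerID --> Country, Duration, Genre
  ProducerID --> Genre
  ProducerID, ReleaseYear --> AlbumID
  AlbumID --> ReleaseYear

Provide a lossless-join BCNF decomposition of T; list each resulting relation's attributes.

{AlbumID, Country, Duration, ProducerID}; {AlbumID, ReleaseYear}; {Genre, ProducerID}

Candidate keys of the original relation: {AlbumID, ProducerID}, {ProducerID, ReleaseYear}.
Within {AlbumID, Country, Duration, Genre, ProducerID, ReleaseYear}: {ProducerID}⁺ ∩ {AlbumID, Country, Duration, Genre, ProducerID, ReleaseYear} = {Genre, ProducerID}, not the whole set, so ProducerID --> Genre violates BCNF; decompose into {Genre, ProducerID} and {AlbumID, Country, Duration, ProducerID, ReleaseYear}.
{Genre, ProducerID} is in BCNF.
Within {AlbumID, Country, Duration, ProducerID, ReleaseYear}: {AlbumID}⁺ ∩ {AlbumID, Country, Duration, ProducerID, ReleaseYear} = {AlbumID, ReleaseYear}, not the whole set, so AlbumID --> ReleaseYear violates BCNF; decompose into {AlbumID, ReleaseYear} and {AlbumID, Country, Duration, ProducerID}.
{AlbumID, ReleaseYear} is in BCNF.
{AlbumID, Country, Duration, ProducerID} is in BCNF.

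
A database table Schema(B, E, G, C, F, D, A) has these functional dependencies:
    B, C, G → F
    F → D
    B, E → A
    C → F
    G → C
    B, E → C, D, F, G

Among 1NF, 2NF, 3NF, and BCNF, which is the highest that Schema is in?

Candidate key: {B, E}. Prime attributes: {B, E}.
B, C, G → F: {B, C, G}⁺ = {B, C, D, F, G}, which is not all of the attributes, so the left side is not a superkey — BCNF is violated.
B, C, G → F determines the non-prime attribute {F} from a non-superkey — 3NF is violated.
No proper subset of a key has a non-prime attribute in its closure, so there is no partial dependency; 2NF holds.

2NF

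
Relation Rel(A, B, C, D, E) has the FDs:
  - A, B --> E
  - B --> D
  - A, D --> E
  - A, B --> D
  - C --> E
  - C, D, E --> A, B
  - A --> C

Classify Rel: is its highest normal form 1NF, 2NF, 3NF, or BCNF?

Candidate keys: {A, B}, {A, D}, {B, C}, {C, D}. Prime attributes: {A, B, C, D}.
B --> D: {B}⁺ = {B, D}, which is not all of the attributes, so the left side is not a superkey — BCNF is violated.
C --> E determines the non-prime attribute {E} from a non-superkey — 3NF is violated.
The proper key subset {A} of {A, B} determines non-prime {E}, so the relation is not even in 2NF.

1NF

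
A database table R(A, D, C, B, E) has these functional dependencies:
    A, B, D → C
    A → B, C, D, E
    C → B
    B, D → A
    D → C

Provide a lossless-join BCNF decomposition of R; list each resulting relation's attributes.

{A, C, D, E}; {B, C}

Candidate keys of the original relation: {A}, {D}.
Within {A, B, C, D, E}: {C}⁺ ∩ {A, B, C, D, E} = {B, C}, not the whole set, so C → B violates BCNF; decompose into {B, C} and {A, C, D, E}.
{B, C} has no BCNF violation.
{A, C, D, E} has no BCNF violation.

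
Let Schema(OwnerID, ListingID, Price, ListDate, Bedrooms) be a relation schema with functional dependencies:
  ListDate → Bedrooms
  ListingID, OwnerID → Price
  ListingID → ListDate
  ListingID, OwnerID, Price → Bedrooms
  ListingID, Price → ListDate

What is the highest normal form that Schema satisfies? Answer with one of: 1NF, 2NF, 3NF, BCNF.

1NF

Candidate key: {ListingID, OwnerID}. Prime attributes: {ListingID, OwnerID}.
ListDate → Bedrooms breaks BCNF: {ListDate}⁺ = {Bedrooms, ListDate}, so {ListDate} is not a superkey.
Because {Bedrooms} is non-prime and the left side of ListDate → Bedrooms is not a superkey, the relation is not in 3NF.
{ListingID} is a proper subset of the key {ListingID, OwnerID}, and {ListingID}⁺ contains the non-prime attributes {Bedrooms, ListDate} — a partial dependency, so 2NF is violated.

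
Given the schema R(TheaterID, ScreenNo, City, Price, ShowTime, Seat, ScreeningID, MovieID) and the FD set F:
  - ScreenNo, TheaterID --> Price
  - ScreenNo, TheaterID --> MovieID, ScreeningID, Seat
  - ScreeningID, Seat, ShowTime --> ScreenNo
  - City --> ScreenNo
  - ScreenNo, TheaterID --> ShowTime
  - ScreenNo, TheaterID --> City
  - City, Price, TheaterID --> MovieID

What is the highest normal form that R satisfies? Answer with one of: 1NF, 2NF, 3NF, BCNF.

3NF

Candidate keys: {City, TheaterID}, {ScreenNo, TheaterID}, {ScreeningID, Seat, ShowTime, TheaterID}. Prime attributes: {City, ScreenNo, ScreeningID, Seat, ShowTime, TheaterID}.
ScreeningID, Seat, ShowTime --> ScreenNo breaks BCNF: {ScreeningID, Seat, ShowTime}⁺ = {ScreenNo, ScreeningID, Seat, ShowTime}, so {ScreeningID, Seat, ShowTime} is not a superkey.
Since {ScreenNo} ⊆ prime attributes and every other non-superkey FD also has a prime right side, the schema is in 3NF.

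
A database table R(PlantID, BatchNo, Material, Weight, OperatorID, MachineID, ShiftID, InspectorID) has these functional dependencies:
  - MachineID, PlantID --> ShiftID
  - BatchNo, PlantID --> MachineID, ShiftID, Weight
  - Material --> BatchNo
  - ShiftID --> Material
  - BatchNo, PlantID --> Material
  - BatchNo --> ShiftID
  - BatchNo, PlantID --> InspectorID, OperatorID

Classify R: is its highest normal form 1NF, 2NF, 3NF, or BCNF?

3NF

Candidate keys: {BatchNo, PlantID}, {MachineID, PlantID}, {Material, PlantID}, {PlantID, ShiftID}. Prime attributes: {BatchNo, MachineID, Material, PlantID, ShiftID}.
For Material --> BatchNo we have {Material}⁺ = {BatchNo, Material, ShiftID}; {Material} is not a superkey, so BCNF fails.
But every attribute on its right side ({BatchNo}) is prime, and the same holds for every other non-superkey FD, so 3NF still holds.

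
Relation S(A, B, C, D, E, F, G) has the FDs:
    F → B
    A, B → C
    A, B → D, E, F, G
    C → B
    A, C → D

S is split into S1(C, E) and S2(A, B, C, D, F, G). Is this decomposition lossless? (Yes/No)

No

The shared attributes are {C} and {C}⁺ = {B, C}.
The closure covers neither S1 nor S2 entirely; the join is not lossless.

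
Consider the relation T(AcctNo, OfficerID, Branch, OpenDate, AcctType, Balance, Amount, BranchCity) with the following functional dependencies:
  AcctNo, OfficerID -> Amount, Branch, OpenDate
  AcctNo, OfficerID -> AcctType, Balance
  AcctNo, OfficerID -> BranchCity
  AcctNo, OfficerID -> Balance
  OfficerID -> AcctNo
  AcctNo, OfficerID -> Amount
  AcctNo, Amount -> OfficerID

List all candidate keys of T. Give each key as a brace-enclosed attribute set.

{AcctNo, Amount}, {OfficerID}

{OfficerID} is a candidate key since {OfficerID}⁺ = {AcctNo, AcctType, Amount, Balance, Branch, BranchCity, OfficerID, OpenDate} covers every attribute.
{AcctNo, Amount} is a candidate key since {AcctNo, Amount}⁺ = {AcctNo, AcctType, Amount, Balance, Branch, BranchCity, OfficerID, OpenDate} covers every attribute.
These are minimal and exhaustive — every other superkey contains one of them.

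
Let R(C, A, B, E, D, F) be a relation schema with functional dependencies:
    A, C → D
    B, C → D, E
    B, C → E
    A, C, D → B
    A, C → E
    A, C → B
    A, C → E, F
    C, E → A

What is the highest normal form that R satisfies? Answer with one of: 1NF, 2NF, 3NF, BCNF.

BCNF

Candidate keys: {A, C}, {B, C}, {C, E}. Prime attributes: {A, B, C, E}.
Each dependency's left side is a superkey — BCNF holds.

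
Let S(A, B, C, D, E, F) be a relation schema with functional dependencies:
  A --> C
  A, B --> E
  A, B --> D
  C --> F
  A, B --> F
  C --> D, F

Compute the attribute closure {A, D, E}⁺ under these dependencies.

Start with {A, D, E}.
A --> C applies; add {C} → now {A, C, D, E}.
C --> F applies; add {F} → now {A, C, D, E, F}.
No further FD applies.

{A, C, D, E, F}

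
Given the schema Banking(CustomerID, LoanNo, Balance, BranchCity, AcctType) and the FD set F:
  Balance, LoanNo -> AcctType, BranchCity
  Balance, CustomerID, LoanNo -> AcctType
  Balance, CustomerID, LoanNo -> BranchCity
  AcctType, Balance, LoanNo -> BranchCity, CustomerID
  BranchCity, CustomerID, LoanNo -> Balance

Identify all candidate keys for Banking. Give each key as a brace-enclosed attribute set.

No FD produces {LoanNo}, so it must be in every candidate key.
{Balance, LoanNo} is a candidate key since {Balance, LoanNo}⁺ = {AcctType, Balance, BranchCity, CustomerID, LoanNo} covers every attribute.
{BranchCity, CustomerID, LoanNo} is a candidate key since {BranchCity, CustomerID, LoanNo}⁺ = {AcctType, Balance, BranchCity, CustomerID, LoanNo} covers every attribute.
No proper subset of any of these is a key, and no other minimal superkey exists.

{Balance, LoanNo}, {BranchCity, CustomerID, LoanNo}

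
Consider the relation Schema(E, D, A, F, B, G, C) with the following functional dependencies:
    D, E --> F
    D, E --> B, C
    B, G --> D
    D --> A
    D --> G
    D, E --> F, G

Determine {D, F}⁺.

{A, D, F, G}

Start with {D, F}.
D --> A applies; add {A} → now {A, D, F}.
D --> G applies; add {G} → now {A, D, F, G}.
No further FD applies.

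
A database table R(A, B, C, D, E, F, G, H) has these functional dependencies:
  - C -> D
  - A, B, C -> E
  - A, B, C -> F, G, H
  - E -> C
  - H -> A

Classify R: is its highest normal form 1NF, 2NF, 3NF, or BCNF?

Candidate keys: {A, B, C}, {A, B, E}, {B, C, H}, {B, E, H}. Prime attributes: {A, B, C, E, H}.
For C -> D we have {C}⁺ = {C, D}; {C} is not a superkey, so BCNF fails.
Because {D} is non-prime and the left side of C -> D is not a superkey, the relation is not in 3NF.
{C} is a proper subset of the key {A, B, C}, and {C}⁺ contains the non-prime attribute {D} — a partial dependency, so 2NF is violated.

1NF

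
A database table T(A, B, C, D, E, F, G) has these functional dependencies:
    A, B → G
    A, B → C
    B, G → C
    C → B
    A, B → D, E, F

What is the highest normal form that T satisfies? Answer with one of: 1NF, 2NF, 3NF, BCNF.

Candidate keys: {A, B}, {A, C}. Prime attributes: {A, B, C}.
B, G → C: {B, G}⁺ = {B, C, G}, which is not all of the attributes, so the left side is not a superkey — BCNF is violated.
Since {C} ⊆ prime attributes and every other non-superkey FD also has a prime right side, the schema is in 3NF.

3NF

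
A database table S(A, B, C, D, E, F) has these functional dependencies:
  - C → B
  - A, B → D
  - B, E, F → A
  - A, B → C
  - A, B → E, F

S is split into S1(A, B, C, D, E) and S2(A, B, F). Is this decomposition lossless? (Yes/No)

Common attributes: {A, B}; their closure is {A, B, C, D, E, F}.
Since S1 ⊆ {A, B, C, D, E, F}, the intersection is a superkey of S1; the decomposition is lossless.

Yes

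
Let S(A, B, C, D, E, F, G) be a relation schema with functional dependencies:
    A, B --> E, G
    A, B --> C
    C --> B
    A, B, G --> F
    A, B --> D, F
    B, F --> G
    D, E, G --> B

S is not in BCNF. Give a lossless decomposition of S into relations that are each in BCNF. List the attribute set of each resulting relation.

Candidate keys of the original relation: {A, B}, {A, C}, {A, D, E, G}.
In {A, B, C, D, E, F, G}, {C} is not a superkey ({C}⁺ restricted to this set is {B, C}), so split on C --> B into {B, C} and {A, C, D, E, F, G}.
{B, C}: every determinant is a superkey — BCNF.
In {A, C, D, E, F, G}, {C, F} is not a superkey ({C, F}⁺ restricted to this set is {C, F, G}), so split on C, F --> G into {C, F, G} and {A, C, D, E, F}.
{C, F, G}: every determinant is a superkey — BCNF.
{A, C, D, E, F}: every determinant is a superkey — BCNF.

{A, C, D, E, F}; {B, C}; {C, F, G}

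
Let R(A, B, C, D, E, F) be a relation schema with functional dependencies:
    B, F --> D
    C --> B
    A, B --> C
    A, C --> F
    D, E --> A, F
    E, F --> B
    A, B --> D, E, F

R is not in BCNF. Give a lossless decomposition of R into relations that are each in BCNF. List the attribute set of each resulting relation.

{A, C, E, F}; {B, C}; {B, D, F}

Candidate keys of the original relation: {A, B}, {A, C}, {D, E}, {E, F}.
{A, B, C, D, E, F}: {B, F} determines {B, D, F} here but is not a superkey — split on B, F --> D, giving {B, D, F} and {A, B, C, E, F}.
{B, D, F} has no BCNF violation.
{A, B, C, E, F}: {C} determines {B, C} here but is not a superkey — split on C --> B, giving {B, C} and {A, C, E, F}.
{B, C} has no BCNF violation.
{A, C, E, F} has no BCNF violation.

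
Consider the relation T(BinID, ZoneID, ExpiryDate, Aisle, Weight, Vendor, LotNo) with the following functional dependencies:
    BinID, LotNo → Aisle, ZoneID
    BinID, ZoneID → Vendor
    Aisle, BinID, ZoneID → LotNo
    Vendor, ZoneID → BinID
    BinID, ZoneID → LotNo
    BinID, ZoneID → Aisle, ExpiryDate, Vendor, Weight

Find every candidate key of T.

{BinID, LotNo}, {BinID, ZoneID}, {Vendor, ZoneID}

{BinID, LotNo} is a candidate key since {BinID, LotNo}⁺ = {Aisle, BinID, ExpiryDate, LotNo, Vendor, Weight, ZoneID} covers every attribute.
{BinID, ZoneID} is a candidate key since {BinID, ZoneID}⁺ = {Aisle, BinID, ExpiryDate, LotNo, Vendor, Weight, ZoneID} covers every attribute.
{Vendor, ZoneID} is a candidate key since {Vendor, ZoneID}⁺ = {Aisle, BinID, ExpiryDate, LotNo, Vendor, Weight, ZoneID} covers every attribute.
No proper subset of any of these is a key, and no other minimal superkey exists.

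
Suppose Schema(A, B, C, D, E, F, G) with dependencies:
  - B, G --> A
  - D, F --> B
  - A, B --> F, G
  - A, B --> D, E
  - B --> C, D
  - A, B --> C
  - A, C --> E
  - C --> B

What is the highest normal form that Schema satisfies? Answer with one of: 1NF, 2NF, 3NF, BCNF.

Candidate keys: {A, B}, {A, C}, {A, D, F}, {B, G}, {C, G}, {D, F, G}. Prime attributes: {A, B, C, D, F, G}.
For D, F --> B we have {D, F}⁺ = {B, C, D, F}; {D, F} is not a superkey, so BCNF fails.
But every attribute on its right side ({B}) is prime, and the same holds for every other non-superkey FD, so 3NF still holds.

3NF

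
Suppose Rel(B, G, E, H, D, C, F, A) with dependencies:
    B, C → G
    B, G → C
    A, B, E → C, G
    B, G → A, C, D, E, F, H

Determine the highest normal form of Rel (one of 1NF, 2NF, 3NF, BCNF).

BCNF

Candidate keys: {A, B, E}, {B, C}, {B, G}. Prime attributes: {A, B, C, E, G}.
Every FD has a superkey on the left, so the relation is in BCNF.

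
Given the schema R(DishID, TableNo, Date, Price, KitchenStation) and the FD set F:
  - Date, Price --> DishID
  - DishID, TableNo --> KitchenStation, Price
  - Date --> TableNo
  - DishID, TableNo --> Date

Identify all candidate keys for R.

{Date, DishID}⁺ = {Date, DishID, KitchenStation, Price, TableNo}, which is every attribute, so {Date, DishID} is a candidate key.
{Date, Price}⁺ = {Date, DishID, KitchenStation, Price, TableNo}, which is every attribute, so {Date, Price} is a candidate key.
{DishID, TableNo}⁺ = {Date, DishID, KitchenStation, Price, TableNo}, which is every attribute, so {DishID, TableNo} is a candidate key.
No proper subset of any of these is a key, and no other minimal superkey exists.

{Date, DishID}, {Date, Price}, {DishID, TableNo}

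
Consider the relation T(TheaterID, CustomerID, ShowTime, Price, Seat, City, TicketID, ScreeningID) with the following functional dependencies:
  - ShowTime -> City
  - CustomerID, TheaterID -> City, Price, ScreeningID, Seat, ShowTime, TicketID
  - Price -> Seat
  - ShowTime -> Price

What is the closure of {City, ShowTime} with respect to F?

Start with {City, ShowTime}.
ShowTime -> Price applies; add {Price} → now {City, Price, ShowTime}.
Price -> Seat applies; add {Seat} → now {City, Price, Seat, ShowTime}.
No further FD applies.

{City, Price, Seat, ShowTime}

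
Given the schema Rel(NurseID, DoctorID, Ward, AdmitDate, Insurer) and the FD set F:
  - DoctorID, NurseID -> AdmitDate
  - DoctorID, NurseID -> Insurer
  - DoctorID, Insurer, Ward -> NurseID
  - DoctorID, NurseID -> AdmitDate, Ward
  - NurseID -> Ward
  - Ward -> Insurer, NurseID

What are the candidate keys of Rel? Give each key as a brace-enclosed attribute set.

{DoctorID} never appears on the right of any FD, so every key must include it.
{DoctorID, NurseID}⁺ = {AdmitDate, DoctorID, Insurer, NurseID, Ward} — all of the relation — so {DoctorID, NurseID} is a candidate key.
{DoctorID, Ward}⁺ = {AdmitDate, DoctorID, Insurer, NurseID, Ward} — all of the relation — so {DoctorID, Ward} is a candidate key.
No proper subset of any of these is a key, and no other minimal superkey exists.

{DoctorID, NurseID}, {DoctorID, Ward}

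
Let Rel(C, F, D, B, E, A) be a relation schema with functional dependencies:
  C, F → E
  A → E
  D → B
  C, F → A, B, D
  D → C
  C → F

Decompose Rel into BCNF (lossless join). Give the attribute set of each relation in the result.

{A, B, C, D, F}; {A, E}

Candidate keys of the original relation: {C}, {D}.
In {A, B, C, D, E, F}, {A} is not a superkey ({A}⁺ restricted to this set is {A, E}), so split on A → E into {A, E} and {A, B, C, D, F}.
{A, E}: every determinant is a superkey — BCNF.
{A, B, C, D, F}: every determinant is a superkey — BCNF.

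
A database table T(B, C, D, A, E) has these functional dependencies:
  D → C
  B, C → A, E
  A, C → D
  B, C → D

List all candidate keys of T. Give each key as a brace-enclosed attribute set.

{B, C}, {B, D}

{B} never appears on the right of any FD, so every key must include it.
{B, C}⁺ = {A, B, C, D, E} — all of the relation — so {B, C} is a candidate key.
{B, D}⁺ = {A, B, C, D, E} — all of the relation — so {B, D} is a candidate key.
These are minimal and exhaustive — every other superkey contains one of them.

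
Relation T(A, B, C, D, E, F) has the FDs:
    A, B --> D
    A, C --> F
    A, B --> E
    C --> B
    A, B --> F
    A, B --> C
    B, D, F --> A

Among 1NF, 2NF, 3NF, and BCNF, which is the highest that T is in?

Candidate keys: {A, B}, {A, C}, {B, D, F}, {C, D, F}. Prime attributes: {A, B, C, D, F}.
C --> B breaks BCNF: {C}⁺ = {B, C}, so {C} is not a superkey.
But every attribute on its right side ({B}) is prime, and the same holds for every other non-superkey FD, so 3NF still holds.

3NF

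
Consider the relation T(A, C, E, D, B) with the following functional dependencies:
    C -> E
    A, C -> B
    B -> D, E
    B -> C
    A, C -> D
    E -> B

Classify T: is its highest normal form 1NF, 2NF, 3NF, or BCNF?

Candidate keys: {A, B}, {A, C}, {A, E}. Prime attributes: {A, B, C, E}.
C -> E breaks BCNF: {C}⁺ = {B, C, D, E}, so {C} is not a superkey.
Because {D} is non-prime and the left side of B -> D, E is not a superkey, the relation is not in 3NF.
The proper key subset {B} of {A, B} determines non-prime {D}, so the relation is not even in 2NF.

1NF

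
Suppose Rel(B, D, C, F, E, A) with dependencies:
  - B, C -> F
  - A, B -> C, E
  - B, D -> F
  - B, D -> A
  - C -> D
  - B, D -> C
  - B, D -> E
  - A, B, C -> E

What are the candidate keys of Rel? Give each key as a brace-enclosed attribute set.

Attributes never on any right-hand side: {B} — every candidate key must contain it.
{A, B}⁺ = {A, B, C, D, E, F} — all of the relation — so {A, B} is a candidate key.
{B, C}⁺ = {A, B, C, D, E, F} — all of the relation — so {B, C} is a candidate key.
{B, D}⁺ = {A, B, C, D, E, F} — all of the relation — so {B, D} is a candidate key.
Any other superkey properly contains one of these, so there are no further candidate keys.

{A, B}, {B, C}, {B, D}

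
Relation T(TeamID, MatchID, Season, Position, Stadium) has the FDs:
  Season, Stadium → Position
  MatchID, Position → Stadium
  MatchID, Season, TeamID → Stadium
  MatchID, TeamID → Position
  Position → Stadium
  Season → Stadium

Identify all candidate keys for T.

{MatchID, Season, TeamID}

No FD produces {MatchID, Season, TeamID}, so they must be in every candidate key.
{MatchID, Season, TeamID}⁺ = {MatchID, Position, Season, Stadium, TeamID}, which is every attribute, so {MatchID, Season, TeamID} is a candidate key.
No other minimal set has full closure, so this is the only candidate key.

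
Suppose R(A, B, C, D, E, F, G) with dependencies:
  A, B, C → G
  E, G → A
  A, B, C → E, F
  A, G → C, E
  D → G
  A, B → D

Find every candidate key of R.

No FD produces {B}, so it must be in every candidate key.
Closure of {A, B} is {A, B, C, D, E, F, G}, the whole schema; {A, B} is a candidate key.
Closure of {B, D, E} is {A, B, C, D, E, F, G}, the whole schema; {B, D, E} is a candidate key.
Closure of {B, E, G} is {A, B, C, D, E, F, G}, the whole schema; {B, E, G} is a candidate key.
Any other superkey properly contains one of these, so there are no further candidate keys.

{A, B}, {B, D, E}, {B, E, G}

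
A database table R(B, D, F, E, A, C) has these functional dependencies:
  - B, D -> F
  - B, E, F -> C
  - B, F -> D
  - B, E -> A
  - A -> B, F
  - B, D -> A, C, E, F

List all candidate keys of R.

{A}⁺ = {A, B, C, D, E, F} — all of the relation — so {A} is a candidate key.
{B, D}⁺ = {A, B, C, D, E, F} — all of the relation — so {B, D} is a candidate key.
{B, E}⁺ = {A, B, C, D, E, F} — all of the relation — so {B, E} is a candidate key.
{B, F}⁺ = {A, B, C, D, E, F} — all of the relation — so {B, F} is a candidate key.
Any other superkey properly contains one of these, so there are no further candidate keys.

{A}, {B, D}, {B, E}, {B, F}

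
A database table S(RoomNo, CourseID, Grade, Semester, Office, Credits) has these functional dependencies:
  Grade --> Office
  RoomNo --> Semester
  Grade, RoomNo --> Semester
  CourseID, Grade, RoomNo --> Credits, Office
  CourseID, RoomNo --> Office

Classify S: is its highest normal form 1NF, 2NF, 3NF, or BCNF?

Candidate key: {CourseID, Grade, RoomNo}. Prime attributes: {CourseID, Grade, RoomNo}.
For Grade --> Office we have {Grade}⁺ = {Grade, Office}; {Grade} is not a superkey, so BCNF fails.
Grade --> Office determines the non-prime attribute {Office} from a non-superkey — 3NF is violated.
Since {Grade} ⊂ {CourseID, Grade, RoomNo} and {Grade}⁺ ⊇ {Office} with {Office} non-prime, there is a partial dependency; 2NF fails.

1NF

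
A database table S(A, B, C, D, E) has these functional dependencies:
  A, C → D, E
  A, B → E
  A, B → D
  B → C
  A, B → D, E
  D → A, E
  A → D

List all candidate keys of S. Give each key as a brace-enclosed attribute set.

{A, B}, {B, D}

{B} never appears on the right of any FD, so every key must include it.
{A, B}⁺ = {A, B, C, D, E} — all of the relation — so {A, B} is a candidate key.
{B, D}⁺ = {A, B, C, D, E} — all of the relation — so {B, D} is a candidate key.
No proper subset of any of these is a key, and no other minimal superkey exists.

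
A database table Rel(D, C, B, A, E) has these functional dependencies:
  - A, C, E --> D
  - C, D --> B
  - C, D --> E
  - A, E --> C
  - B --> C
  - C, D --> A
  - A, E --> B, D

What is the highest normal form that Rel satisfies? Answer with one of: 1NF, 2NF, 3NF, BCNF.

Candidate keys: {A, E}, {B, D}, {C, D}. Prime attributes: {A, B, C, D, E}.
B --> C: {B}⁺ = {B, C}, which is not all of the attributes, so the left side is not a superkey — BCNF is violated.
Since {C} ⊆ prime attributes and every other non-superkey FD also has a prime right side, the schema is in 3NF.

3NF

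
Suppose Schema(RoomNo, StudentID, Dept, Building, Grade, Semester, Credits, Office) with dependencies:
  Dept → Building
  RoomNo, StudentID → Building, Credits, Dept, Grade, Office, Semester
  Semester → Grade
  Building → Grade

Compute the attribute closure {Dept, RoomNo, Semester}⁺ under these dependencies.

Start with {Dept, RoomNo, Semester}.
Dept → Building applies; add {Building} → now {Building, Dept, RoomNo, Semester}.
Semester → Grade applies; add {Grade} → now {Building, Dept, Grade, RoomNo, Semester}.
No further FD applies.

{Building, Dept, Grade, RoomNo, Semester}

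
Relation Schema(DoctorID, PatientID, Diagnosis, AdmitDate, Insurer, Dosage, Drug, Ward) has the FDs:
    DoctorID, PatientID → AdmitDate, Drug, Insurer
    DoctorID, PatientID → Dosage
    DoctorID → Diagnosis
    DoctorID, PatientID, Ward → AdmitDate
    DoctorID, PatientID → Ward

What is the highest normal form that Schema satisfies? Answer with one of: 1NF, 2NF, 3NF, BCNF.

Candidate key: {DoctorID, PatientID}. Prime attributes: {DoctorID, PatientID}.
For DoctorID → Diagnosis we have {DoctorID}⁺ = {Diagnosis, DoctorID}; {DoctorID} is not a superkey, so BCNF fails.
DoctorID → Diagnosis determines the non-prime attribute {Diagnosis} from a non-superkey — 3NF is violated.
The proper key subset {DoctorID} of {DoctorID, PatientID} determines non-prime {Diagnosis}, so the relation is not even in 2NF.

1NF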